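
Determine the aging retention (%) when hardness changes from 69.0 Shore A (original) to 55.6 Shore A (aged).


Retention = aged / original * 100
= 55.6 / 69.0 * 100
= 80.6%

80.6%


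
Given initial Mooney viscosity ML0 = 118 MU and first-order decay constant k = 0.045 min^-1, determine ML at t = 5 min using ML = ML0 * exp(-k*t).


ML = ML0 * exp(-k * t)
ML = 118 * exp(-0.045 * 5)
ML = 118 * 0.7985
ML = 94.22 MU

94.22 MU


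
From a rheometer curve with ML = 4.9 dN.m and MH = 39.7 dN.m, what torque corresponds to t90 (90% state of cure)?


M90 = ML + 0.9 * (MH - ML)
M90 = 4.9 + 0.9 * (39.7 - 4.9)
M90 = 4.9 + 0.9 * 34.8
M90 = 36.22 dN.m

36.22 dN.m


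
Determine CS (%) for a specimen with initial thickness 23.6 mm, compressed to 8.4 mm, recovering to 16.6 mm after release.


CS = (t0 - recovered) / (t0 - ts) * 100
= (23.6 - 16.6) / (23.6 - 8.4) * 100
= 7.0 / 15.2 * 100
= 46.1%

46.1%


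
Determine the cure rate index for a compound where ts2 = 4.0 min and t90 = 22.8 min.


CRI = 100 / (t90 - ts2)
= 100 / (22.8 - 4.0)
= 100 / 18.8
= 5.32 min^-1

5.32 min^-1


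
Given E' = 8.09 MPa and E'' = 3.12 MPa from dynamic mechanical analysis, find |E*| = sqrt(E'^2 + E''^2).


|E*| = sqrt(E'^2 + E''^2)
= sqrt(8.09^2 + 3.12^2)
= sqrt(65.4481 + 9.7344)
= 8.671 MPa

8.671 MPa


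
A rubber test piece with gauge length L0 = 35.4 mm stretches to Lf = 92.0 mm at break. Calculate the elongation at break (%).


Elongation = (Lf - L0) / L0 * 100
= (92.0 - 35.4) / 35.4 * 100
= 56.6 / 35.4 * 100
= 159.9%

159.9%


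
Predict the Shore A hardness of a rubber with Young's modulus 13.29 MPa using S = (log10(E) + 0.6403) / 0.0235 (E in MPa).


log10(E) = 0.0235*S - 0.6403  =>  S = (log10(E) + 0.6403) / 0.0235
log10(13.29) = 1.123525
S = (1.123525 + 0.6403) / 0.0235 = 1.763825 / 0.0235
S = 75.1

Shore A = 75.1


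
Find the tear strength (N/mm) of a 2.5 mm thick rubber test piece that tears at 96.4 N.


Tear strength = force / thickness
= 96.4 / 2.5
= 38.56 N/mm

38.56 N/mm


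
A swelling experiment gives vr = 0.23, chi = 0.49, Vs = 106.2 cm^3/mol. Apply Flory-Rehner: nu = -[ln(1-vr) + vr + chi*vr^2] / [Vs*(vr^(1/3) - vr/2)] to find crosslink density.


ln(1 - vr) = ln(1 - 0.23) = -0.2614
Numerator = -((-0.2614) + 0.23 + 0.49 * 0.23^2) = 0.0054
Denominator = 106.2 * (0.23^(1/3) - 0.23/2) = 52.8550
nu = 0.0054 / 52.8550 = 1.0299e-04 mol/cm^3

1.0299e-04 mol/cm^3


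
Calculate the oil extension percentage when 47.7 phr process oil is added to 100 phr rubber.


Oil % = oil / (100 + oil) * 100
= 47.7 / (100 + 47.7) * 100
= 47.7 / 147.7 * 100
= 32.3%

32.3%


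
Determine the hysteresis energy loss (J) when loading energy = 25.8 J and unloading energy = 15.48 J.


Hysteresis loss = loading - unloading
= 25.8 - 15.48
= 10.32 J

10.32 J


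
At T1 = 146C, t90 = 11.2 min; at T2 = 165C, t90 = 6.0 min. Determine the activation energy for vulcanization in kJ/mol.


T1 = 419.15 K, T2 = 438.15 K
1/T1 - 1/T2 = 1.0346e-04
ln(t1/t2) = ln(11.2/6.0) = 0.6242
Ea = 8.314 * 0.6242 / 1.0346e-04 = 50158.0540 J/mol
Ea = 50.16 kJ/mol

50.16 kJ/mol


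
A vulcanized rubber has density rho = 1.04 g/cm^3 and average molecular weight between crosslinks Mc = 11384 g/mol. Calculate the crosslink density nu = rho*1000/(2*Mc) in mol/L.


nu = rho * 1000 / (2 * Mc)
nu = 1.04 * 1000 / (2 * 11384)
nu = 1040.0 / 22768
nu = 0.0457 mol/L

0.0457 mol/L


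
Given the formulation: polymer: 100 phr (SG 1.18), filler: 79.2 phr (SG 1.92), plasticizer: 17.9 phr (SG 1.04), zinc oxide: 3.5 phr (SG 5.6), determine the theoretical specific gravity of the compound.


Sum of weights = 200.6
Volume contributions:
  polymer: 100/1.18 = 84.7458
  filler: 79.2/1.92 = 41.2500
  plasticizer: 17.9/1.04 = 17.2115
  zinc oxide: 3.5/5.6 = 0.6250
Sum of volumes = 143.8323
SG = 200.6 / 143.8323 = 1.395

SG = 1.395


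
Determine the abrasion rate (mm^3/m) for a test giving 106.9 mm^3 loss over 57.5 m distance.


Rate = volume_loss / distance
= 106.9 / 57.5
= 1.859 mm^3/m

1.859 mm^3/m


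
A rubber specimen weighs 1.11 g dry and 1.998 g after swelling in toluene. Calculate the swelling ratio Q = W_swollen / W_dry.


Q = W_swollen / W_dry
Q = 1.998 / 1.11
Q = 1.8

Q = 1.8


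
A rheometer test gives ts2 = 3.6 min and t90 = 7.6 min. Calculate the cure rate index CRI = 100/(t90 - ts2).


CRI = 100 / (t90 - ts2)
= 100 / (7.6 - 3.6)
= 100 / 4.0
= 25.0 min^-1

25.0 min^-1


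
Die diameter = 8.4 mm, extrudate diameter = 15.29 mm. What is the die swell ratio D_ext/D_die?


Die swell ratio = D_extrudate / D_die
= 15.29 / 8.4
= 1.82

Die swell = 1.82


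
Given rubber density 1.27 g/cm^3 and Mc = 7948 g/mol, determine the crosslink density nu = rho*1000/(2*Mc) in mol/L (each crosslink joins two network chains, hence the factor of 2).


nu = rho * 1000 / (2 * Mc)
nu = 1.27 * 1000 / (2 * 7948)
nu = 1270.0 / 15896
nu = 0.0799 mol/L

0.0799 mol/L


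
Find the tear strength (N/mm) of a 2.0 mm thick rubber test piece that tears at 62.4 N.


Tear strength = force / thickness
= 62.4 / 2.0
= 31.2 N/mm

31.2 N/mm


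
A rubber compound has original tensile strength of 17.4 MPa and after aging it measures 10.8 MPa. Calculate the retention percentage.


Retention = aged / original * 100
= 10.8 / 17.4 * 100
= 62.1%

62.1%


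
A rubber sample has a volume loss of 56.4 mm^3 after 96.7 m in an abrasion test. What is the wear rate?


Rate = volume_loss / distance
= 56.4 / 96.7
= 0.583 mm^3/m

0.583 mm^3/m


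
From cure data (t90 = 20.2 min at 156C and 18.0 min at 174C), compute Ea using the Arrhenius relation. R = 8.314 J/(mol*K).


T1 = 429.15 K, T2 = 447.15 K
1/T1 - 1/T2 = 9.3802e-05
ln(t1/t2) = ln(20.2/18.0) = 0.1153
Ea = 8.314 * 0.1153 / 9.3802e-05 = 10220.4502 J/mol
Ea = 10.22 kJ/mol

10.22 kJ/mol


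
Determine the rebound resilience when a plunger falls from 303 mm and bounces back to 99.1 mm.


Resilience = h_rebound / h_drop * 100
= 99.1 / 303 * 100
= 32.7%

32.7%


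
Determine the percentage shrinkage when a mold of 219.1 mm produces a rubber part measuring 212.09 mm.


Shrinkage = (mold - part) / mold * 100
= (219.1 - 212.09) / 219.1 * 100
= 7.01 / 219.1 * 100
= 3.2%

3.2%


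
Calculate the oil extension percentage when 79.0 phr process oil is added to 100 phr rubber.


Oil % = oil / (100 + oil) * 100
= 79.0 / (100 + 79.0) * 100
= 79.0 / 179.0 * 100
= 44.13%

44.13%


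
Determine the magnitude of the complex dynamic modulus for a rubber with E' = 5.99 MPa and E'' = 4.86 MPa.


|E*| = sqrt(E'^2 + E''^2)
= sqrt(5.99^2 + 4.86^2)
= sqrt(35.8801 + 23.6196)
= 7.714 MPa

7.714 MPa


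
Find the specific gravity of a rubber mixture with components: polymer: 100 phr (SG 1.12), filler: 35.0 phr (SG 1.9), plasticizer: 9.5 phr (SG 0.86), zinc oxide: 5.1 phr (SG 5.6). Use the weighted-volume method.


Sum of weights = 149.6
Volume contributions:
  polymer: 100/1.12 = 89.2857
  filler: 35.0/1.9 = 18.4211
  plasticizer: 9.5/0.86 = 11.0465
  zinc oxide: 5.1/5.6 = 0.9107
Sum of volumes = 119.6640
SG = 149.6 / 119.6640 = 1.25

SG = 1.25


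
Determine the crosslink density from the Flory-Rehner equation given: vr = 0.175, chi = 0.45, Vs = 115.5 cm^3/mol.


ln(1 - vr) = ln(1 - 0.175) = -0.1924
Numerator = -((-0.1924) + 0.175 + 0.45 * 0.175^2) = 0.0036
Denominator = 115.5 * (0.175^(1/3) - 0.175/2) = 54.4980
nu = 0.0036 / 54.4980 = 6.5886e-05 mol/cm^3

6.5886e-05 mol/cm^3


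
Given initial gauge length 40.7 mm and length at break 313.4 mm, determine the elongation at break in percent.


Elongation = (Lf - L0) / L0 * 100
= (313.4 - 40.7) / 40.7 * 100
= 272.7 / 40.7 * 100
= 670.0%

670.0%


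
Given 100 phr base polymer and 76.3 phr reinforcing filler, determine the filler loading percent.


Filler % = filler / (rubber + filler) * 100
= 76.3 / (100 + 76.3) * 100
= 76.3 / 176.3 * 100
= 43.28%

43.28%


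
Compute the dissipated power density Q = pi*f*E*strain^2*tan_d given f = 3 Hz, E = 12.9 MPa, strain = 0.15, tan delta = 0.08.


Q = pi * f * E * strain^2 * tan_d
= pi * 3 * 12.9 * 0.15^2 * 0.08
= pi * 3 * 12.9 * 0.0225 * 0.08
= 0.2188

Q = 0.2188


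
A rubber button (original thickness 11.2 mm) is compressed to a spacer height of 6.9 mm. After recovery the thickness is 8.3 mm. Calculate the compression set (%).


CS = (t0 - recovered) / (t0 - ts) * 100
= (11.2 - 8.3) / (11.2 - 6.9) * 100
= 2.9 / 4.3 * 100
= 67.4%

67.4%


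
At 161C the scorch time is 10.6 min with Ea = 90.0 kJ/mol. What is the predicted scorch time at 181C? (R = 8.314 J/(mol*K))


Convert temperatures: T1 = 161 + 273.15 = 434.15 K, T2 = 181 + 273.15 = 454.15 K
ts2_new = 10.6 * exp(90000 / 8.314 * (1/454.15 - 1/434.15))
1/T2 - 1/T1 = -1.0144e-04
ts2_new = 3.54 min

3.54 min


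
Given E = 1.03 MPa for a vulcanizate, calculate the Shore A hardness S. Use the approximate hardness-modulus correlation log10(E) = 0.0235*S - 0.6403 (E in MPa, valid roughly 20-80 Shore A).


log10(E) = 0.0235*S - 0.6403  =>  S = (log10(E) + 0.6403) / 0.0235
log10(1.03) = 0.012837
S = (0.012837 + 0.6403) / 0.0235 = 0.653137 / 0.0235
S = 27.8

Shore A = 27.8


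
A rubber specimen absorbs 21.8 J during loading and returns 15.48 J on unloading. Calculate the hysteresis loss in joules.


Hysteresis loss = loading - unloading
= 21.8 - 15.48
= 6.32 J

6.32 J


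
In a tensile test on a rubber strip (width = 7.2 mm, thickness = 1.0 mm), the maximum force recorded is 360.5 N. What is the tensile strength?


Area = width * thickness = 7.2 * 1.0 = 7.2 mm^2
TS = force / area = 360.5 / 7.2 = 50.07 MPa

50.07 MPa


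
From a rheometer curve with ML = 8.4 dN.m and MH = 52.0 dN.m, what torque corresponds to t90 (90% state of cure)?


M90 = ML + 0.9 * (MH - ML)
M90 = 8.4 + 0.9 * (52.0 - 8.4)
M90 = 8.4 + 0.9 * 43.6
M90 = 47.64 dN.m

47.64 dN.m


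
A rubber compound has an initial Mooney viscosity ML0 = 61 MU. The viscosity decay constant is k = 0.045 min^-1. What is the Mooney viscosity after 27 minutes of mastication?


ML = ML0 * exp(-k * t)
ML = 61 * exp(-0.045 * 27)
ML = 61 * 0.2967
ML = 18.1 MU

18.1 MU


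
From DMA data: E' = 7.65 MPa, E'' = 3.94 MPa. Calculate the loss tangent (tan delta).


tan delta = E'' / E'
= 3.94 / 7.65
= 0.515

tan delta = 0.515


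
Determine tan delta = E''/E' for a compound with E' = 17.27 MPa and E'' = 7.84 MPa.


tan delta = E'' / E'
= 7.84 / 17.27
= 0.454

tan delta = 0.454


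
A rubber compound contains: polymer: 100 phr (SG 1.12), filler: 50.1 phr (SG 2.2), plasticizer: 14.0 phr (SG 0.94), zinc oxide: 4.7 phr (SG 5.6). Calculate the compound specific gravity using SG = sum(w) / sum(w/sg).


Sum of weights = 168.8
Volume contributions:
  polymer: 100/1.12 = 89.2857
  filler: 50.1/2.2 = 22.7727
  plasticizer: 14.0/0.94 = 14.8936
  zinc oxide: 4.7/5.6 = 0.8393
Sum of volumes = 127.7913
SG = 168.8 / 127.7913 = 1.321

SG = 1.321


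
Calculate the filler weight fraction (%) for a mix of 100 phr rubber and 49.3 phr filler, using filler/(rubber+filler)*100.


Filler % = filler / (rubber + filler) * 100
= 49.3 / (100 + 49.3) * 100
= 49.3 / 149.3 * 100
= 33.02%

33.02%


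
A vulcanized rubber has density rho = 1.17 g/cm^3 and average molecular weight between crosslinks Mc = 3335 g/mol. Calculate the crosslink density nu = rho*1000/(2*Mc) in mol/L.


nu = rho * 1000 / (2 * Mc)
nu = 1.17 * 1000 / (2 * 3335)
nu = 1170.0 / 6670
nu = 0.1754 mol/L

0.1754 mol/L


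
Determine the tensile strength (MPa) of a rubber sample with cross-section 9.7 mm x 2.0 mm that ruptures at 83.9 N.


Area = width * thickness = 9.7 * 2.0 = 19.4 mm^2
TS = force / area = 83.9 / 19.4 = 4.32 MPa

4.32 MPa


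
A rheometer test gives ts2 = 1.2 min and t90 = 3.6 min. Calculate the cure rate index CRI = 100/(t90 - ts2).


CRI = 100 / (t90 - ts2)
= 100 / (3.6 - 1.2)
= 100 / 2.4
= 41.67 min^-1

41.67 min^-1


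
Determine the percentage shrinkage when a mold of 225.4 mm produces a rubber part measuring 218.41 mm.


Shrinkage = (mold - part) / mold * 100
= (225.4 - 218.41) / 225.4 * 100
= 6.99 / 225.4 * 100
= 3.1%

3.1%


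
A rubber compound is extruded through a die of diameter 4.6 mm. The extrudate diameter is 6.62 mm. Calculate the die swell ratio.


Die swell ratio = D_extrudate / D_die
= 6.62 / 4.6
= 1.439

Die swell = 1.439


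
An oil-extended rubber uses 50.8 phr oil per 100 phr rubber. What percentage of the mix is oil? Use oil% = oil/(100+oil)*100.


Oil % = oil / (100 + oil) * 100
= 50.8 / (100 + 50.8) * 100
= 50.8 / 150.8 * 100
= 33.69%

33.69%


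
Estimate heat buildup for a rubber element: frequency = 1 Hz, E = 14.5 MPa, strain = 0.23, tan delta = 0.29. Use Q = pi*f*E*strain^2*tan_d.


Q = pi * f * E * strain^2 * tan_d
= pi * 1 * 14.5 * 0.23^2 * 0.29
= pi * 1 * 14.5 * 0.0529 * 0.29
= 0.6988

Q = 0.6988


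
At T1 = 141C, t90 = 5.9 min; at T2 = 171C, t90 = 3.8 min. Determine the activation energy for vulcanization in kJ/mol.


T1 = 414.15 K, T2 = 444.15 K
1/T1 - 1/T2 = 1.6309e-04
ln(t1/t2) = ln(5.9/3.8) = 0.4400
Ea = 8.314 * 0.4400 / 1.6309e-04 = 22427.4908 J/mol
Ea = 22.43 kJ/mol

22.43 kJ/mol


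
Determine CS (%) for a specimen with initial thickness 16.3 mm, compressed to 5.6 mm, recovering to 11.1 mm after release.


CS = (t0 - recovered) / (t0 - ts) * 100
= (16.3 - 11.1) / (16.3 - 5.6) * 100
= 5.2 / 10.7 * 100
= 48.6%

48.6%


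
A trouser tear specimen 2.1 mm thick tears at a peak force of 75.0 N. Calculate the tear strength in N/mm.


Tear strength = force / thickness
= 75.0 / 2.1
= 35.71 N/mm

35.71 N/mm


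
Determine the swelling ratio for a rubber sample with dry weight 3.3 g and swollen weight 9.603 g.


Q = W_swollen / W_dry
Q = 9.603 / 3.3
Q = 2.91

Q = 2.91


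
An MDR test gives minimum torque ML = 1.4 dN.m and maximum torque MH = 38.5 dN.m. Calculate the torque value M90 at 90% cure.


M90 = ML + 0.9 * (MH - ML)
M90 = 1.4 + 0.9 * (38.5 - 1.4)
M90 = 1.4 + 0.9 * 37.1
M90 = 34.79 dN.m

34.79 dN.m


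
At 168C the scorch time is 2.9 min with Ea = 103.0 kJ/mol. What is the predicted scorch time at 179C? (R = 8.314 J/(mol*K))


Convert temperatures: T1 = 168 + 273.15 = 441.15 K, T2 = 179 + 273.15 = 452.15 K
ts2_new = 2.9 * exp(103000 / 8.314 * (1/452.15 - 1/441.15))
1/T2 - 1/T1 = -5.5147e-05
ts2_new = 1.46 min

1.46 min


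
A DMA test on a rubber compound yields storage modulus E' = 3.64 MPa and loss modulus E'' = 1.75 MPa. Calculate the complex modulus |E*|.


|E*| = sqrt(E'^2 + E''^2)
= sqrt(3.64^2 + 1.75^2)
= sqrt(13.2496 + 3.0625)
= 4.039 MPa

4.039 MPa


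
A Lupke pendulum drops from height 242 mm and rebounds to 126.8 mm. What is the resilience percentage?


Resilience = h_rebound / h_drop * 100
= 126.8 / 242 * 100
= 52.4%

52.4%


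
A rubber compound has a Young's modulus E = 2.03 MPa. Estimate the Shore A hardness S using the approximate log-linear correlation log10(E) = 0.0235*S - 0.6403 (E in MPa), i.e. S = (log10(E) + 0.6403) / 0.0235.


log10(E) = 0.0235*S - 0.6403  =>  S = (log10(E) + 0.6403) / 0.0235
log10(2.03) = 0.307496
S = (0.307496 + 0.6403) / 0.0235 = 0.947796 / 0.0235
S = 40.3

Shore A = 40.3


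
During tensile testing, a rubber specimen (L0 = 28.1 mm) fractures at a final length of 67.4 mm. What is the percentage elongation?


Elongation = (Lf - L0) / L0 * 100
= (67.4 - 28.1) / 28.1 * 100
= 39.3 / 28.1 * 100
= 139.9%

139.9%


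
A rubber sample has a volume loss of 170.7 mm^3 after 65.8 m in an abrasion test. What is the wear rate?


Rate = volume_loss / distance
= 170.7 / 65.8
= 2.594 mm^3/m

2.594 mm^3/m


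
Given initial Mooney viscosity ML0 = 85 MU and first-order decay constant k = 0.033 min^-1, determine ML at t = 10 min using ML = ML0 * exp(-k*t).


ML = ML0 * exp(-k * t)
ML = 85 * exp(-0.033 * 10)
ML = 85 * 0.7189
ML = 61.11 MU

61.11 MU


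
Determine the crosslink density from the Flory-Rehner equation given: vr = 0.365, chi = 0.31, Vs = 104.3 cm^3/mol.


ln(1 - vr) = ln(1 - 0.365) = -0.4541
Numerator = -((-0.4541) + 0.365 + 0.31 * 0.365^2) = 0.0478
Denominator = 104.3 * (0.365^(1/3) - 0.365/2) = 55.5040
nu = 0.0478 / 55.5040 = 8.6175e-04 mol/cm^3

8.6175e-04 mol/cm^3


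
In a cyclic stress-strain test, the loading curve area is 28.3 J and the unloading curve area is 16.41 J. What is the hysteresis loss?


Hysteresis loss = loading - unloading
= 28.3 - 16.41
= 11.89 J

11.89 J


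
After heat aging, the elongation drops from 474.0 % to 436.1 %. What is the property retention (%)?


Retention = aged / original * 100
= 436.1 / 474.0 * 100
= 92.0%

92.0%


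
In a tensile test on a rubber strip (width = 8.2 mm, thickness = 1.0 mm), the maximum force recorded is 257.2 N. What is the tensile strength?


Area = width * thickness = 8.2 * 1.0 = 8.2 mm^2
TS = force / area = 257.2 / 8.2 = 31.37 MPa

31.37 MPa


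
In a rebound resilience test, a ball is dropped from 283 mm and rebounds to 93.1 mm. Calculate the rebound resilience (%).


Resilience = h_rebound / h_drop * 100
= 93.1 / 283 * 100
= 32.9%

32.9%


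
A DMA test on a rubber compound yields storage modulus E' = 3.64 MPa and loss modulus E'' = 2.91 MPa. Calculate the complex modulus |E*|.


|E*| = sqrt(E'^2 + E''^2)
= sqrt(3.64^2 + 2.91^2)
= sqrt(13.2496 + 8.4681)
= 4.66 MPa

4.66 MPa


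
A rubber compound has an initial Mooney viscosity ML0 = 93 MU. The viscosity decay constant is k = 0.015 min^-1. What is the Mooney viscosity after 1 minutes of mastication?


ML = ML0 * exp(-k * t)
ML = 93 * exp(-0.015 * 1)
ML = 93 * 0.9851
ML = 91.62 MU

91.62 MU


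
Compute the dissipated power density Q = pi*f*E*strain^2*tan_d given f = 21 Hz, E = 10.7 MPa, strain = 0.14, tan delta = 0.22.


Q = pi * f * E * strain^2 * tan_d
= pi * 21 * 10.7 * 0.14^2 * 0.22
= pi * 21 * 10.7 * 0.0196 * 0.22
= 3.0439

Q = 3.0439


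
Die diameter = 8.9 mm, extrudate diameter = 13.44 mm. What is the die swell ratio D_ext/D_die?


Die swell ratio = D_extrudate / D_die
= 13.44 / 8.9
= 1.51

Die swell = 1.51


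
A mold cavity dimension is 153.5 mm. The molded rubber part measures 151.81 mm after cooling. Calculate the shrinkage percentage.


Shrinkage = (mold - part) / mold * 100
= (153.5 - 151.81) / 153.5 * 100
= 1.69 / 153.5 * 100
= 1.1%

1.1%


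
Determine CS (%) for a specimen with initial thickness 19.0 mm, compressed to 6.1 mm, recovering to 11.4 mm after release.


CS = (t0 - recovered) / (t0 - ts) * 100
= (19.0 - 11.4) / (19.0 - 6.1) * 100
= 7.6 / 12.9 * 100
= 58.9%

58.9%


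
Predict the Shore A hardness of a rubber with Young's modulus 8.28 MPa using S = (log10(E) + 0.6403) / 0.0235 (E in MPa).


log10(E) = 0.0235*S - 0.6403  =>  S = (log10(E) + 0.6403) / 0.0235
log10(8.28) = 0.918030
S = (0.918030 + 0.6403) / 0.0235 = 1.558330 / 0.0235
S = 66.3

Shore A = 66.3


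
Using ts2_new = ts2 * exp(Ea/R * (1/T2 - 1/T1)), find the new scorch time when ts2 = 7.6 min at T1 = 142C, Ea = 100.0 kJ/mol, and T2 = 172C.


Convert temperatures: T1 = 142 + 273.15 = 415.15 K, T2 = 172 + 273.15 = 445.15 K
ts2_new = 7.6 * exp(100000 / 8.314 * (1/445.15 - 1/415.15))
1/T2 - 1/T1 = -1.6233e-04
ts2_new = 1.08 min

1.08 min


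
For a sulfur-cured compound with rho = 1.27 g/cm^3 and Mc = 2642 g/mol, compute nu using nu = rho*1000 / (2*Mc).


nu = rho * 1000 / (2 * Mc)
nu = 1.27 * 1000 / (2 * 2642)
nu = 1270.0 / 5284
nu = 0.2403 mol/L

0.2403 mol/L


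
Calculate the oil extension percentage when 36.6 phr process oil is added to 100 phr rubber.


Oil % = oil / (100 + oil) * 100
= 36.6 / (100 + 36.6) * 100
= 36.6 / 136.6 * 100
= 26.79%

26.79%


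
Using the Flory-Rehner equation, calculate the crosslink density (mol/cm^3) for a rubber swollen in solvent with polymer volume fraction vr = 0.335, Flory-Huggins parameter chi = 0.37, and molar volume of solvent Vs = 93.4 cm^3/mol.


ln(1 - vr) = ln(1 - 0.335) = -0.4080
Numerator = -((-0.4080) + 0.335 + 0.37 * 0.335^2) = 0.0314
Denominator = 93.4 * (0.335^(1/3) - 0.335/2) = 49.2232
nu = 0.0314 / 49.2232 = 6.3882e-04 mol/cm^3

6.3882e-04 mol/cm^3


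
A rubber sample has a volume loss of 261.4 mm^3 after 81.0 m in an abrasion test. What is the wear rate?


Rate = volume_loss / distance
= 261.4 / 81.0
= 3.227 mm^3/m

3.227 mm^3/m


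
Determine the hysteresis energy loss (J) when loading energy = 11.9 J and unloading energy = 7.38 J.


Hysteresis loss = loading - unloading
= 11.9 - 7.38
= 4.52 J

4.52 J


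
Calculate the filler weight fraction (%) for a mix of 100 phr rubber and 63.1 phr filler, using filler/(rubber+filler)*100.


Filler % = filler / (rubber + filler) * 100
= 63.1 / (100 + 63.1) * 100
= 63.1 / 163.1 * 100
= 38.69%

38.69%


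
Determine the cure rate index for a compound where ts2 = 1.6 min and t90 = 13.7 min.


CRI = 100 / (t90 - ts2)
= 100 / (13.7 - 1.6)
= 100 / 12.1
= 8.26 min^-1

8.26 min^-1


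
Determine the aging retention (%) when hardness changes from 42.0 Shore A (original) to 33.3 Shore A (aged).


Retention = aged / original * 100
= 33.3 / 42.0 * 100
= 79.3%

79.3%


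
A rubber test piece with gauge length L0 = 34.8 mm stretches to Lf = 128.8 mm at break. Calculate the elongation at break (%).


Elongation = (Lf - L0) / L0 * 100
= (128.8 - 34.8) / 34.8 * 100
= 94.0 / 34.8 * 100
= 270.1%

270.1%


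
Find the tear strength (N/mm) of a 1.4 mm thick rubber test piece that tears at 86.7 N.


Tear strength = force / thickness
= 86.7 / 1.4
= 61.93 N/mm

61.93 N/mm


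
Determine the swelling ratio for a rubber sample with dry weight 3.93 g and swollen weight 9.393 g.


Q = W_swollen / W_dry
Q = 9.393 / 3.93
Q = 2.39

Q = 2.39


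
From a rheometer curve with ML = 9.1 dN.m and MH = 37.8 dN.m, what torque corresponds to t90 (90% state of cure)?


M90 = ML + 0.9 * (MH - ML)
M90 = 9.1 + 0.9 * (37.8 - 9.1)
M90 = 9.1 + 0.9 * 28.7
M90 = 34.93 dN.m

34.93 dN.m


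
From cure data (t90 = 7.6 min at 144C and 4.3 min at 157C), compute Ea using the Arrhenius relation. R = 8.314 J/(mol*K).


T1 = 417.15 K, T2 = 430.15 K
1/T1 - 1/T2 = 7.2449e-05
ln(t1/t2) = ln(7.6/4.3) = 0.5695
Ea = 8.314 * 0.5695 / 7.2449e-05 = 65357.8726 J/mol
Ea = 65.36 kJ/mol

65.36 kJ/mol


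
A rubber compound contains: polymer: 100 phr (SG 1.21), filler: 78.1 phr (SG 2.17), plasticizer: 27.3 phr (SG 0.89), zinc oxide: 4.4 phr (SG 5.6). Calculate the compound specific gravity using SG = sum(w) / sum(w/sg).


Sum of weights = 209.8
Volume contributions:
  polymer: 100/1.21 = 82.6446
  filler: 78.1/2.17 = 35.9908
  plasticizer: 27.3/0.89 = 30.6742
  zinc oxide: 4.4/5.6 = 0.7857
Sum of volumes = 150.0953
SG = 209.8 / 150.0953 = 1.398

SG = 1.398


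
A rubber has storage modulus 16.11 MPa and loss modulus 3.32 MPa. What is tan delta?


tan delta = E'' / E'
= 3.32 / 16.11
= 0.2061

tan delta = 0.2061


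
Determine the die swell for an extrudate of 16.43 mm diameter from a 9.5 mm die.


Die swell ratio = D_extrudate / D_die
= 16.43 / 9.5
= 1.729

Die swell = 1.729


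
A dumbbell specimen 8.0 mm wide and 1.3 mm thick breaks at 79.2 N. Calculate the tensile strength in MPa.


Area = width * thickness = 8.0 * 1.3 = 10.4 mm^2
TS = force / area = 79.2 / 10.4 = 7.62 MPa

7.62 MPa


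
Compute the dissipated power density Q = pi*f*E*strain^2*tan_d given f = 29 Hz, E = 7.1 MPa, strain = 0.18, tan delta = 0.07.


Q = pi * f * E * strain^2 * tan_d
= pi * 29 * 7.1 * 0.18^2 * 0.07
= pi * 29 * 7.1 * 0.0324 * 0.07
= 1.4671

Q = 1.4671


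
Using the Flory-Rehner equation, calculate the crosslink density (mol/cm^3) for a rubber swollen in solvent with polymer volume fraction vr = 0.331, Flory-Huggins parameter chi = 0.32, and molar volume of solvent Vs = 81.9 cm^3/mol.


ln(1 - vr) = ln(1 - 0.331) = -0.4020
Numerator = -((-0.4020) + 0.331 + 0.32 * 0.331^2) = 0.0359
Denominator = 81.9 * (0.331^(1/3) - 0.331/2) = 43.0990
nu = 0.0359 / 43.0990 = 8.3324e-04 mol/cm^3

8.3324e-04 mol/cm^3


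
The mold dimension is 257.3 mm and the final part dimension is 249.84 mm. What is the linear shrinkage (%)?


Shrinkage = (mold - part) / mold * 100
= (257.3 - 249.84) / 257.3 * 100
= 7.46 / 257.3 * 100
= 2.9%

2.9%


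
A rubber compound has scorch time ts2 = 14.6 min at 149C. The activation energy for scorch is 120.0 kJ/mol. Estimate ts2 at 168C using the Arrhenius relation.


Convert temperatures: T1 = 149 + 273.15 = 422.15 K, T2 = 168 + 273.15 = 441.15 K
ts2_new = 14.6 * exp(120000 / 8.314 * (1/441.15 - 1/422.15))
1/T2 - 1/T1 = -1.0202e-04
ts2_new = 3.35 min

3.35 min


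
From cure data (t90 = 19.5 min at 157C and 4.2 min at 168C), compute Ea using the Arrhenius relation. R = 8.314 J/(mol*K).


T1 = 430.15 K, T2 = 441.15 K
1/T1 - 1/T2 = 5.7968e-05
ln(t1/t2) = ln(19.5/4.2) = 1.5353
Ea = 8.314 * 1.5353 / 5.7968e-05 = 220204.0311 J/mol
Ea = 220.2 kJ/mol

220.2 kJ/mol


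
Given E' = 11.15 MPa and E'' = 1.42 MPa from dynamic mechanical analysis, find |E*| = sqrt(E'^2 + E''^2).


|E*| = sqrt(E'^2 + E''^2)
= sqrt(11.15^2 + 1.42^2)
= sqrt(124.3225 + 2.0164)
= 11.24 MPa

11.24 MPa


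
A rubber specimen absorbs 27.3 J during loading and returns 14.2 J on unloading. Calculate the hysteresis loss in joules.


Hysteresis loss = loading - unloading
= 27.3 - 14.2
= 13.1 J

13.1 J


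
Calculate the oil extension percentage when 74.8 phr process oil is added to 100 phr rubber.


Oil % = oil / (100 + oil) * 100
= 74.8 / (100 + 74.8) * 100
= 74.8 / 174.8 * 100
= 42.79%

42.79%


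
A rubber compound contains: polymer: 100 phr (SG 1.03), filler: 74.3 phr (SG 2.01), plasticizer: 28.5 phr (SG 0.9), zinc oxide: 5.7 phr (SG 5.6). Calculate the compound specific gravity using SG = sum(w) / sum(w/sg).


Sum of weights = 208.5
Volume contributions:
  polymer: 100/1.03 = 97.0874
  filler: 74.3/2.01 = 36.9652
  plasticizer: 28.5/0.9 = 31.6667
  zinc oxide: 5.7/5.6 = 1.0179
Sum of volumes = 166.7371
SG = 208.5 / 166.7371 = 1.25

SG = 1.25


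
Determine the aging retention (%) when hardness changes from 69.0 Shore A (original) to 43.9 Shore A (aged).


Retention = aged / original * 100
= 43.9 / 69.0 * 100
= 63.6%

63.6%


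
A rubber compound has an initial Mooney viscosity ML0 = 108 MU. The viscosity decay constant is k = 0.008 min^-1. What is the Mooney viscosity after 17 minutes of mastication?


ML = ML0 * exp(-k * t)
ML = 108 * exp(-0.008 * 17)
ML = 108 * 0.8728
ML = 94.27 MU

94.27 MU


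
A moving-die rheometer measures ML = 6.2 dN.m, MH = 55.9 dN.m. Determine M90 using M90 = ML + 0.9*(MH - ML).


M90 = ML + 0.9 * (MH - ML)
M90 = 6.2 + 0.9 * (55.9 - 6.2)
M90 = 6.2 + 0.9 * 49.7
M90 = 50.93 dN.m

50.93 dN.m


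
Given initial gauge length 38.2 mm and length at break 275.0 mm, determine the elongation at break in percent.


Elongation = (Lf - L0) / L0 * 100
= (275.0 - 38.2) / 38.2 * 100
= 236.8 / 38.2 * 100
= 619.9%

619.9%


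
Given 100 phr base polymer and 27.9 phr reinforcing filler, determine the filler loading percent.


Filler % = filler / (rubber + filler) * 100
= 27.9 / (100 + 27.9) * 100
= 27.9 / 127.9 * 100
= 21.81%

21.81%


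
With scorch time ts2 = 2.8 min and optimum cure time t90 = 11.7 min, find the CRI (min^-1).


CRI = 100 / (t90 - ts2)
= 100 / (11.7 - 2.8)
= 100 / 8.9
= 11.24 min^-1

11.24 min^-1


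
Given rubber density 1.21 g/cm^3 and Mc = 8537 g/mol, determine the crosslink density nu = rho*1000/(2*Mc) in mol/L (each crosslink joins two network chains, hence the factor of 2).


nu = rho * 1000 / (2 * Mc)
nu = 1.21 * 1000 / (2 * 8537)
nu = 1210.0 / 17074
nu = 0.0709 mol/L

0.0709 mol/L


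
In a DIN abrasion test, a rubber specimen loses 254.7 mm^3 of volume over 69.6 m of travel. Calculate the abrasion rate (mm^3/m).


Rate = volume_loss / distance
= 254.7 / 69.6
= 3.659 mm^3/m

3.659 mm^3/m


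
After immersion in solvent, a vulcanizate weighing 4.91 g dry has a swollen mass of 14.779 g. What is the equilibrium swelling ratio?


Q = W_swollen / W_dry
Q = 14.779 / 4.91
Q = 3.01

Q = 3.01


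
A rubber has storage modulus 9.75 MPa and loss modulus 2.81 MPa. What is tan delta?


tan delta = E'' / E'
= 2.81 / 9.75
= 0.2882

tan delta = 0.2882


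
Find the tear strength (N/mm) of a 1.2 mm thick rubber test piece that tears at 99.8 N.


Tear strength = force / thickness
= 99.8 / 1.2
= 83.17 N/mm

83.17 N/mm


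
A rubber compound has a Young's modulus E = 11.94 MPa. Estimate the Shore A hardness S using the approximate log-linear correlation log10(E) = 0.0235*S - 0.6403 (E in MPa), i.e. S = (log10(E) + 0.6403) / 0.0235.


log10(E) = 0.0235*S - 0.6403  =>  S = (log10(E) + 0.6403) / 0.0235
log10(11.94) = 1.077004
S = (1.077004 + 0.6403) / 0.0235 = 1.717304 / 0.0235
S = 73.1

Shore A = 73.1


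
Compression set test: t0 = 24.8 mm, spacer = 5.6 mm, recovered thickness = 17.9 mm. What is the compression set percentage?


CS = (t0 - recovered) / (t0 - ts) * 100
= (24.8 - 17.9) / (24.8 - 5.6) * 100
= 6.9 / 19.2 * 100
= 35.9%

35.9%


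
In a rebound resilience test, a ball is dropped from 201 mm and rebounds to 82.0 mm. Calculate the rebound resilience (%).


Resilience = h_rebound / h_drop * 100
= 82.0 / 201 * 100
= 40.8%

40.8%


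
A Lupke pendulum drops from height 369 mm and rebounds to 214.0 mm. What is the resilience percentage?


Resilience = h_rebound / h_drop * 100
= 214.0 / 369 * 100
= 58.0%

58.0%


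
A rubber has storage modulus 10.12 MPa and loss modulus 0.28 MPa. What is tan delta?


tan delta = E'' / E'
= 0.28 / 10.12
= 0.0277

tan delta = 0.0277


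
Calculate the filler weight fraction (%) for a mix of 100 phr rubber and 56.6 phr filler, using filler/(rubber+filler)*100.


Filler % = filler / (rubber + filler) * 100
= 56.6 / (100 + 56.6) * 100
= 56.6 / 156.6 * 100
= 36.14%

36.14%


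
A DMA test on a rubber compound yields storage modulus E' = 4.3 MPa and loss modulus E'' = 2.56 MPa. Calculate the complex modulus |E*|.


|E*| = sqrt(E'^2 + E''^2)
= sqrt(4.3^2 + 2.56^2)
= sqrt(18.4900 + 6.5536)
= 5.004 MPa

5.004 MPa


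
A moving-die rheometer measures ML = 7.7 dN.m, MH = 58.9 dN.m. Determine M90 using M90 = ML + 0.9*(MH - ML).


M90 = ML + 0.9 * (MH - ML)
M90 = 7.7 + 0.9 * (58.9 - 7.7)
M90 = 7.7 + 0.9 * 51.2
M90 = 53.78 dN.m

53.78 dN.m


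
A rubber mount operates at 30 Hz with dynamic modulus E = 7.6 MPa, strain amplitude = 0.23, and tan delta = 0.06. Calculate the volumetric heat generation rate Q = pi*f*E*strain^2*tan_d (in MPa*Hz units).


Q = pi * f * E * strain^2 * tan_d
= pi * 30 * 7.6 * 0.23^2 * 0.06
= pi * 30 * 7.6 * 0.0529 * 0.06
= 2.2735

Q = 2.2735


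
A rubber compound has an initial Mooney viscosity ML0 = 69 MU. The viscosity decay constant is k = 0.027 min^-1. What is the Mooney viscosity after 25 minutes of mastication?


ML = ML0 * exp(-k * t)
ML = 69 * exp(-0.027 * 25)
ML = 69 * 0.5092
ML = 35.13 MU

35.13 MU


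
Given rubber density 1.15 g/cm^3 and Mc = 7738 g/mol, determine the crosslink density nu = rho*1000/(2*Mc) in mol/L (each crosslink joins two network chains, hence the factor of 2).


nu = rho * 1000 / (2 * Mc)
nu = 1.15 * 1000 / (2 * 7738)
nu = 1150.0 / 15476
nu = 0.0743 mol/L

0.0743 mol/L


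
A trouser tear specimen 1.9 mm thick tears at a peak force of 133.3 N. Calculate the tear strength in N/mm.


Tear strength = force / thickness
= 133.3 / 1.9
= 70.16 N/mm

70.16 N/mm


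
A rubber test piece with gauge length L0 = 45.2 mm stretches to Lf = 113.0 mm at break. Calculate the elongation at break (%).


Elongation = (Lf - L0) / L0 * 100
= (113.0 - 45.2) / 45.2 * 100
= 67.8 / 45.2 * 100
= 150.0%

150.0%


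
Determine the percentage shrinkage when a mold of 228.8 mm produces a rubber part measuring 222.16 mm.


Shrinkage = (mold - part) / mold * 100
= (228.8 - 222.16) / 228.8 * 100
= 6.64 / 228.8 * 100
= 2.9%

2.9%


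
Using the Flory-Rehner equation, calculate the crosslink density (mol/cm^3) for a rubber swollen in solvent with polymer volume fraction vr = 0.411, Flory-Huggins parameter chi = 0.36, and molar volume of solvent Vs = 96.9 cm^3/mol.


ln(1 - vr) = ln(1 - 0.411) = -0.5293
Numerator = -((-0.5293) + 0.411 + 0.36 * 0.411^2) = 0.0575
Denominator = 96.9 * (0.411^(1/3) - 0.411/2) = 52.1321
nu = 0.0575 / 52.1321 = 0.0011 mol/cm^3

0.0011 mol/cm^3


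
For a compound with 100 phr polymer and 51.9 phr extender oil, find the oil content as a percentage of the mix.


Oil % = oil / (100 + oil) * 100
= 51.9 / (100 + 51.9) * 100
= 51.9 / 151.9 * 100
= 34.17%

34.17%


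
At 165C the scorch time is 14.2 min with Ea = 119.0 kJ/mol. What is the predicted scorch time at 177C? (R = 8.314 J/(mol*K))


Convert temperatures: T1 = 165 + 273.15 = 438.15 K, T2 = 177 + 273.15 = 450.15 K
ts2_new = 14.2 * exp(119000 / 8.314 * (1/450.15 - 1/438.15))
1/T2 - 1/T1 = -6.0842e-05
ts2_new = 5.94 min

5.94 min


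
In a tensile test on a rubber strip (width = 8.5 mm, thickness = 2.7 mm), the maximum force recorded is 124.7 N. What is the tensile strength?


Area = width * thickness = 8.5 * 2.7 = 22.95 mm^2
TS = force / area = 124.7 / 22.95 = 5.43 MPa

5.43 MPa


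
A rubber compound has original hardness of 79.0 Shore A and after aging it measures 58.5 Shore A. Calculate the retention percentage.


Retention = aged / original * 100
= 58.5 / 79.0 * 100
= 74.1%

74.1%


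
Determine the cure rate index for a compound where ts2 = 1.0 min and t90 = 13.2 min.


CRI = 100 / (t90 - ts2)
= 100 / (13.2 - 1.0)
= 100 / 12.2
= 8.2 min^-1

8.2 min^-1


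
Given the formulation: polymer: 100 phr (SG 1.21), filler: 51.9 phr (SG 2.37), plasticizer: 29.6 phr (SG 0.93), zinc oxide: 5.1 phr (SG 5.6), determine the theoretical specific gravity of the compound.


Sum of weights = 186.6
Volume contributions:
  polymer: 100/1.21 = 82.6446
  filler: 51.9/2.37 = 21.8987
  plasticizer: 29.6/0.93 = 31.8280
  zinc oxide: 5.1/5.6 = 0.9107
Sum of volumes = 137.2820
SG = 186.6 / 137.2820 = 1.359

SG = 1.359


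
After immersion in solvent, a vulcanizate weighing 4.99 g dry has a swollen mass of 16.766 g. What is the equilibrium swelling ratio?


Q = W_swollen / W_dry
Q = 16.766 / 4.99
Q = 3.36

Q = 3.36


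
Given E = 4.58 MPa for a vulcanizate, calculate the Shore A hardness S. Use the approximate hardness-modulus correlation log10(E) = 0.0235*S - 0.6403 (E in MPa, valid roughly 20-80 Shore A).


log10(E) = 0.0235*S - 0.6403  =>  S = (log10(E) + 0.6403) / 0.0235
log10(4.58) = 0.660865
S = (0.660865 + 0.6403) / 0.0235 = 1.301165 / 0.0235
S = 55.4

Shore A = 55.4


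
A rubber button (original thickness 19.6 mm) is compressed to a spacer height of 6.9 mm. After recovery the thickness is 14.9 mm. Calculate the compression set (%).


CS = (t0 - recovered) / (t0 - ts) * 100
= (19.6 - 14.9) / (19.6 - 6.9) * 100
= 4.7 / 12.7 * 100
= 37.0%

37.0%


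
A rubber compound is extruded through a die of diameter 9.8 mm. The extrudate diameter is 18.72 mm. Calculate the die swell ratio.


Die swell ratio = D_extrudate / D_die
= 18.72 / 9.8
= 1.91

Die swell = 1.91


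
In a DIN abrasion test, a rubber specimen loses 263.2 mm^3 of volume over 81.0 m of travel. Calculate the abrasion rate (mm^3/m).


Rate = volume_loss / distance
= 263.2 / 81.0
= 3.249 mm^3/m

3.249 mm^3/m


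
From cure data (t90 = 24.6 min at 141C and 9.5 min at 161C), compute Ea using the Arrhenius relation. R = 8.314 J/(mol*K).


T1 = 414.15 K, T2 = 434.15 K
1/T1 - 1/T2 = 1.1123e-04
ln(t1/t2) = ln(24.6/9.5) = 0.9515
Ea = 8.314 * 0.9515 / 1.1123e-04 = 71115.7158 J/mol
Ea = 71.12 kJ/mol

71.12 kJ/mol


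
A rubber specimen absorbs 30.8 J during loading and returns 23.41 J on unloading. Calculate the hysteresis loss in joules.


Hysteresis loss = loading - unloading
= 30.8 - 23.41
= 7.39 J

7.39 J


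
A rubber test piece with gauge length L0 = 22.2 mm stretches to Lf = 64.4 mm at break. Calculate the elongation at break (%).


Elongation = (Lf - L0) / L0 * 100
= (64.4 - 22.2) / 22.2 * 100
= 42.2 / 22.2 * 100
= 190.1%

190.1%


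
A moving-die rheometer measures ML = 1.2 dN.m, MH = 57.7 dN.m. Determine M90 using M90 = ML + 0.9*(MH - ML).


M90 = ML + 0.9 * (MH - ML)
M90 = 1.2 + 0.9 * (57.7 - 1.2)
M90 = 1.2 + 0.9 * 56.5
M90 = 52.05 dN.m

52.05 dN.m


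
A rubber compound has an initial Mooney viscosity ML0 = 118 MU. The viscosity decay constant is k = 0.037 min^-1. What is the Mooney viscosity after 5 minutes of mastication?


ML = ML0 * exp(-k * t)
ML = 118 * exp(-0.037 * 5)
ML = 118 * 0.8311
ML = 98.07 MU

98.07 MU


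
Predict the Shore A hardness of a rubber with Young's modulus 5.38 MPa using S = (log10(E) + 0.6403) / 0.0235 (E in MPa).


log10(E) = 0.0235*S - 0.6403  =>  S = (log10(E) + 0.6403) / 0.0235
log10(5.38) = 0.730782
S = (0.730782 + 0.6403) / 0.0235 = 1.371082 / 0.0235
S = 58.3

Shore A = 58.3


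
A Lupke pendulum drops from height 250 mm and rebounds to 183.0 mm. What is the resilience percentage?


Resilience = h_rebound / h_drop * 100
= 183.0 / 250 * 100
= 73.2%

73.2%


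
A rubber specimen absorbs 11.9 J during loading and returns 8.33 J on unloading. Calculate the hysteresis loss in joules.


Hysteresis loss = loading - unloading
= 11.9 - 8.33
= 3.57 J

3.57 J


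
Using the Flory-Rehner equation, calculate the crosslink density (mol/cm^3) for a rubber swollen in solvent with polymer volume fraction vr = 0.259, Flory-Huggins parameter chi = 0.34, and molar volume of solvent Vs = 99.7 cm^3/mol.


ln(1 - vr) = ln(1 - 0.259) = -0.2998
Numerator = -((-0.2998) + 0.259 + 0.34 * 0.259^2) = 0.0179
Denominator = 99.7 * (0.259^(1/3) - 0.259/2) = 50.6407
nu = 0.0179 / 50.6407 = 3.5440e-04 mol/cm^3

3.5440e-04 mol/cm^3


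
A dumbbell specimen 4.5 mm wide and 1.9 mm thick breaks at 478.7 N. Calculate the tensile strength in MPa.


Area = width * thickness = 4.5 * 1.9 = 8.55 mm^2
TS = force / area = 478.7 / 8.55 = 55.99 MPa

55.99 MPa


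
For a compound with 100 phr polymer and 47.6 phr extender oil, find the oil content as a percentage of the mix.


Oil % = oil / (100 + oil) * 100
= 47.6 / (100 + 47.6) * 100
= 47.6 / 147.6 * 100
= 32.25%

32.25%


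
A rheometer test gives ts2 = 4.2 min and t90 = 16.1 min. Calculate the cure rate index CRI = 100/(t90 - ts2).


CRI = 100 / (t90 - ts2)
= 100 / (16.1 - 4.2)
= 100 / 11.9
= 8.4 min^-1

8.4 min^-1


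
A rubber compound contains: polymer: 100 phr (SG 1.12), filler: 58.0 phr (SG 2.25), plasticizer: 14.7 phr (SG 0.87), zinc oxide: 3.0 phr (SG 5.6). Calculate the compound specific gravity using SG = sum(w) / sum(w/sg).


Sum of weights = 175.7
Volume contributions:
  polymer: 100/1.12 = 89.2857
  filler: 58.0/2.25 = 25.7778
  plasticizer: 14.7/0.87 = 16.8966
  zinc oxide: 3.0/5.6 = 0.5357
Sum of volumes = 132.4958
SG = 175.7 / 132.4958 = 1.326

SG = 1.326


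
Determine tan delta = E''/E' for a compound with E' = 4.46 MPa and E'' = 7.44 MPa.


tan delta = E'' / E'
= 7.44 / 4.46
= 1.6682

tan delta = 1.6682


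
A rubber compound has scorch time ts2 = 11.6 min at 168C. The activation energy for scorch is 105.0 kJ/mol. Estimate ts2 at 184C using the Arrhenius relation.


Convert temperatures: T1 = 168 + 273.15 = 441.15 K, T2 = 184 + 273.15 = 457.15 K
ts2_new = 11.6 * exp(105000 / 8.314 * (1/457.15 - 1/441.15))
1/T2 - 1/T1 = -7.9337e-05
ts2_new = 4.26 min

4.26 min


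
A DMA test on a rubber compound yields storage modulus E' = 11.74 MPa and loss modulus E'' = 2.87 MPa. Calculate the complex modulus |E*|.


|E*| = sqrt(E'^2 + E''^2)
= sqrt(11.74^2 + 2.87^2)
= sqrt(137.8276 + 8.2369)
= 12.086 MPa

12.086 MPa


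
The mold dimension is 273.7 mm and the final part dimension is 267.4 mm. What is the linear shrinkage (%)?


Shrinkage = (mold - part) / mold * 100
= (273.7 - 267.4) / 273.7 * 100
= 6.3 / 273.7 * 100
= 2.3%

2.3%
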